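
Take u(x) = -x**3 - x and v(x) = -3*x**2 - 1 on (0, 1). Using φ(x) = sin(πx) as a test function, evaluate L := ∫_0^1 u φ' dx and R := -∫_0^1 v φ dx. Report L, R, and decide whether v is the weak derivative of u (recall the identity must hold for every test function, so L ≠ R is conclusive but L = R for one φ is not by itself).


LHS = -12/π^3 + 5/π, RHS = -12/π^3 + 5/π. Yes, v = u' weakly.

u(x) = -x**3 - x, classical derivative u'(x) = -3*x**2 - 1.
φ(x) = sin(πx), so φ'(x) = π*cos(π*x).
Note φ(0) = φ(1) = 0, so the boundary term u·φ vanishes.
LHS = ∫_0^1 u(x) φ'(x) dx = ∫_0^1 (-π*x^3*cos(π*x) - π*x*cos(π*x)) dx. Term by term:
  ∫_0^1 -π*x*cos(π*x) dx = 2/π;  ∫_0^1 -π*x^3*cos(π*x) dx = -12/π^3 + 3/π.
Sum: 2/π + -12/π^3 + 3/π = -12/π^3 + 5/π.
So LHS = -12/π^3 + 5/π.
∫_0^1 v(x) φ(x) dx = ∫_0^1 (-3*x^2*sin(π*x) - sin(π*x)) dx. Term by term:
  ∫_0^1 -sin(π*x) dx = -2/π;  ∫_0^1 -3*x^2*sin(π*x) dx = -3/π + 12/π^3.
Sum: -2/π + -3/π + 12/π^3 = -5/π + 12/π^3.
So RHS = -∫_0^1 v(x) φ(x) dx = -12/π^3 + 5/π.
LHS = RHS, so the identity holds for this test φ.
Moreover u is smooth here and v(x) = u'(x) = -3*x**2 - 1 pointwise, so the identity holds for every test function. Hence v is the weak derivative of u.


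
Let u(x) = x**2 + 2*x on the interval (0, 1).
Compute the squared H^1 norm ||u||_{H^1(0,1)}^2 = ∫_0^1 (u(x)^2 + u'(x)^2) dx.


||u||_{H^1}^2 = 178/15

The H^1 norm (squared) on an interval (0, L) is
  ||u||_{H^1}^2 = ∫_0^L u(x)^2 dx + ∫_0^L u'(x)^2 dx.
Compute u'(x) = 2*x + 2.
Then u(x)^2 = x**4 + 4*x**3 + 4*x**2 and u'(x)^2 = 4*x**2 + 8*x + 4.
Integrate each monomial from 0 to 1 using ∫_0^1 c·x^n dx = c·1^(n+1)/(n+1):
  ∫_0^1 u(x)^2 dx = ∫_0^1 (x^4 + 4*x^3 + 4*x^2) dx. Term by term:
    ∫_0^1 x^4 dx = 1/5;  ∫_0^1 4*x^3 dx = 1;  ∫_0^1 4*x^2 dx = 4/3.
  Sum: 1/5 + 1 + 4/3 = 38/15.
  ∫_0^1 u'(x)^2 dx = ∫_0^1 (4*x^2 + 8*x + 4) dx. Term by term:
    ∫_0^1 4*x^2 dx = 4/3;  ∫_0^1 8*x dx = 4;  ∫_0^1 4 dx = 4.
  Sum: 4/3 + 4 + 4 = 28/3.
Adding: ||u||_{H^1}^2 = 38/15 + 28/3 = 178/15.


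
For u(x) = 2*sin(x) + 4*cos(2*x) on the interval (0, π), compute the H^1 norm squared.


||u||_{H^1(0,π)}^2 = -160/3 + 44*π

u'(x) = -8*sin(2*x) + 2*cos(x).
Expand u² and (u')² and integrate term by term on (0, π), using: for integers n ≥ 1, ∫_0^π sin²(nx) dx = ∫_0^π cos²(nx) dx = π/2; for n ≠ n', ∫_0^π sin(nx)sin(n'x) dx = ∫_0^π cos(nx)cos(n'x) dx = 0; and by product-to-sum, ∫_0^π sin(nx)cos(n'x) dx = ½∫_0^π [sin((n+n')x) + sin((n−n')x)] dx, which is 0 when n+n' is even and 2n/(n²−n'²) when n+n' is odd (it need not vanish on (0, π)).
  u² squared terms: (2)²·∫sin(x)² dx = 4·π/2 = 2*π;  (4)²·∫cos(2x)² dx = 16·π/2 = 8*π.
  u² cross terms: 2·(2)·(4)·∫sin(x)·cos(2x) dx = 16·(-2/3) = -32/3.
  So ∫_0^π u² dx = 2*π + 8*π − 32/3 = -32/3 + 10*π.
  (u')² squared terms: (-8)²·∫sin(2x)² dx = 64·π/2 = 32*π;  (2)²·∫cos(x)² dx = 4·π/2 = 2*π.
  (u')² cross terms: 2·(-8)·(2)·∫sin(2x)·cos(x) dx = -32·(4/3) = -128/3.
  So ∫_0^π (u')² dx = 32*π + 2*π − 128/3 = -128/3 + 34*π.
||u||_{H^1}^2 = (-32/3 + 10*π) + (-128/3 + 34*π) = -160/3 + 44*π.


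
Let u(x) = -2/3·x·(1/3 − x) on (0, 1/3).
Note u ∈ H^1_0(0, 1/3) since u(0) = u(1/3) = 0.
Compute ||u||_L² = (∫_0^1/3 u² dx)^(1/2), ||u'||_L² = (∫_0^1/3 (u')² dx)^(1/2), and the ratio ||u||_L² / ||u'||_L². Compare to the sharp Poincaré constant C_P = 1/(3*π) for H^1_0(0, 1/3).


||u||_L² / ||u'||_L² = sqrt(10)/30 < C_P = 1/(3*π).

u(x) = -2/3·x·(1/3 − x), so u'(x) = 4*x/3 - 2/9.
u(x) = -2/3·x·(1/3 − x) vanishes at x = 0 and x = 1/3, so u ∈ H^1_0(0, 1/3). Differentiate via the product rule and integrate the resulting polynomials term by term.
  ∫_0^1/3 u² dx = ∫_0^1/3 (4*x^4/9 - 8*x^3/27 + 4*x^2/81) dx. Term by term:
    ∫_0^1/3 4*x^4/9 dx = 4/10935;  ∫_0^1/3 -8*x^3/27 dx = -2/2187;  ∫_0^1/3 4*x^2/81 dx = 4/6561.
  Sum: 4/10935 − 2/2187 + 4/6561 = 2/32805.
  ∫_0^1/3 (u')² dx = ∫_0^1/3 (16*x^2/9 - 16*x/27 + 4/81) dx. Term by term:
    ∫_0^1/3 16*x^2/9 dx = 16/729;  ∫_0^1/3 -16*x/27 dx = -8/243;  ∫_0^1/3 4/81 dx = 4/243.
  Sum: 16/729 − 8/243 + 4/243 = 4/729.
∫_0^1/3 u² dx = 2/32805, so ||u||_L² = sqrt(10)/405.
∫_0^1/3 (u')² dx = 4/729, so ||u'||_L² = 2/27.
Ratio ||u||_L² / ||u'||_L² = sqrt(10)/30.
Sharp Poincaré constant on H^1_0(0, 1/3) is C_P = L/π = 1/(3*π), achieved by sin(3*π·x).
A polynomial bump cannot attain the sharp Poincaré constant (only the first sine eigenfunction does), so the ratio is strictly less than C_P, consistent with ||u||_L² ≤ C_P ||u'||_L².


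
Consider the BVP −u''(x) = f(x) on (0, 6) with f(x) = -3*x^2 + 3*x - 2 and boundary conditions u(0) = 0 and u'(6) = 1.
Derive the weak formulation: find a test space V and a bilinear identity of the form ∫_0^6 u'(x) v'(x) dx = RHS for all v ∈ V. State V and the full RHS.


V = {v ∈ H^1(0, 6) : v(0) = 0} (test functions vanish at x = 0 where u is specified); weak form: ∫_0^6 u'v' dx = ∫_0^6 (-3*x^2 + 3*x - 2) v dx + v(6) for all v ∈ V.

Multiply both sides by a test function v and integrate from 0 to 6:
  ∫_0^6 −u''(x) v(x) dx = ∫_0^6 f(x) v(x) dx.
Integrate the LHS by parts once:
  ∫_0^6 −u'' v dx = −[u'(x) v(x)]_0^6 + ∫_0^6 u'(x) v'(x) dx.
Thus ∫_0^6 u'(x) v'(x) dx = ∫_0^6 f(x) v(x) dx + [u'(x) v(x)]_0^6.
Choose V so that boundary terms are either known or forced to vanish.
Mixed BC: u(0) = 0 (Dirichlet) and u'(6) = 1 (Neumann). Define V = {v ∈ H^1(0, 6) : v(0) = 0}. Then [u' v]_0^6 = u'(6)·v(6) − u'(0)·0 = v(6).
Weak formulation: find u (satisfying any essential BC) such that ∫_0^6 u'(x) v'(x) dx = ∫_0^6 f v dx + v(6) for all v ∈ V (Dirichlet at 0 absorbed into V; Neumann datum at x = 6 contributes the boundary term).
Substituting f(x) = -3*x^2 + 3*x - 2, the right-hand side is ∫_0^6 (-3*x^2 + 3*x - 2) v dx + v(6).


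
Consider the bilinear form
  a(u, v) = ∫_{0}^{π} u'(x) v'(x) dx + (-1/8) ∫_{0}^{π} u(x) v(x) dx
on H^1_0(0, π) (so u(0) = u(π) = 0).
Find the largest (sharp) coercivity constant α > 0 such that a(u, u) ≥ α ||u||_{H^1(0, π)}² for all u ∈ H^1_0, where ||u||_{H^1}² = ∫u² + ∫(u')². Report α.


α = 7/16

Coercivity of a(·,·) on H^1_0(0, π) means a(u, u) ≥ α ||u||_{H^1}² for every u ∈ H^1_0.
The interval has length L = π, and Poincaré/coercivity depend only on L. Here a(u, u) = ∫(u')² + (-1/8)·∫u².
Here c = -1/8 < 0 with |c| < (π/L)² = 1, so coercivity still holds. The condition a(u,u) ≥ α||u||_{H^1}² reads (1−α)∫(u')² ≥ (α−c)∫u². Any admissible α is ≤ 1 (rapidly oscillating u have ∫u²/∫(u')² → 0), and α = 1 would force 0 ≥ (1−c)∫u², impossible since c < 1; so 1−α > 0. By the sharp Poincaré inequality on H^1_0 of an interval of length L, ∫(u')² ≥ (π/L)²∫u² with equality for the first sine mode sin(π(x−x₀)/L) (x₀ the left endpoint), so the inequality holds for all u iff (1−α)(π/L)² ≥ α − c, i.e. α ≤ ((π/L)² + c)/((π/L)² + 1) = (1 + c(L/π)²)/(1 + (L/π)²). (Direct route, valid since c ≤ 0: Poincaré gives c∫u² ≥ c(L/π)²∫(u')², so a(u,u) ≥ (1 + c(L/π)²)∫(u')², while ||u||_{H^1}² ≤ (1 + (L/π)²)∫(u')²; dividing yields the same α.) With (π/L)² = 1 and c = -1/8, the largest admissible constant is α = ((π/L)² + c)/((π/L)² + 1).
Simplifying, α = 7/16.


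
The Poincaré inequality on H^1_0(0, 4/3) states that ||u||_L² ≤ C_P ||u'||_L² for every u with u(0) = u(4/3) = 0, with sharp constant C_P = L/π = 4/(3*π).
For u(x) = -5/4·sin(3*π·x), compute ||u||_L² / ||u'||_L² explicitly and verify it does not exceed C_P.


||u||_L² / ||u'||_L² = 1/(3*π) < C_P = 4/(3*π).

u(x) = -5/4·sin(3*π·x), so u'(x) = -15*π*cos(3*π*x)/4.
Writing u(x) = A·sin(kπx/L) with A = -5/4 and k = 4, use ∫_0^L sin²(kπx/L) dx = L/2 and ∫_0^L cos²(kπx/L) dx = L/2.
u² = 25/16·sin²(3*π·x) and (u')² = 225*π^2/16·cos²(3*π·x), and each of sin², cos² integrates to L/2 = 2/3 over (0, 4/3).
∫_0^4/3 u² dx = 25/24, so ||u||_L² = 5*sqrt(6)/12.
∫_0^4/3 (u')² dx = 75*π^2/8, so ||u'||_L² = 5*sqrt(6)*π/4.
Ratio ||u||_L² / ||u'||_L² = 1/(3*π).
Sharp Poincaré constant on H^1_0(0, 4/3) is C_P = L/π = 4/(3*π), achieved by sin(3*π/4·x).
This is the k = 4 harmonic; the ratio L/(kπ) is strictly less than C_P = L/π, consistent with the sharp inequality ||u||_L² ≤ C_P ||u'||_L².


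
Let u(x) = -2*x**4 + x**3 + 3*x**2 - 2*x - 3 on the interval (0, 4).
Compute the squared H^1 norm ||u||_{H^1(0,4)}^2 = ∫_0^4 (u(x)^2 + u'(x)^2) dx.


||u||_{H^1}^2 = 10937644/63

The H^1 norm (squared) on an interval (0, L) is
  ||u||_{H^1}^2 = ∫_0^L u(x)^2 dx + ∫_0^L u'(x)^2 dx.
Compute u'(x) = -8*x**3 + 3*x**2 + 6*x - 2.
Then u(x)^2 = 4*x**8 - 4*x**7 - 11*x**6 + 14*x**5 + 17*x**4 - 18*x**3 - 14*x**2 + 12*x + 9 and u'(x)^2 = 64*x**6 - 48*x**5 - 87*x**4 + 68*x**3 + 24*x**2 - 24*x + 4.
Integrate each monomial from 0 to 4 using ∫_0^4 c·x^n dx = c·4^(n+1)/(n+1):
  ∫_0^4 u(x)^2 dx = ∫_0^4 (4*x^8 - 4*x^7 - 11*x^6 + 14*x^5 + 17*x^4 - 18*x^3 - 14*x^2 + 12*x + 9) dx. Term by term:
    ∫_0^4 4*x^8 dx = 1048576/9;  ∫_0^4 -4*x^7 dx = -32768;  ∫_0^4 -11*x^6 dx = -180224/7;
    ∫_0^4 14*x^5 dx = 28672/3;  ∫_0^4 17*x^4 dx = 17408/5;  ∫_0^4 -18*x^3 dx = -1152;
    ∫_0^4 -14*x^2 dx = -896/3;  ∫_0^4 12*x dx = 96;  ∫_0^4 9 dx = 36.
  Sum: 1048576/9 − 32768 − 180224/7 + 28672/3 + 17408/5 − 1152 − 896/3 + 96 + 36 = 21960044/315.
  ∫_0^4 u'(x)^2 dx = ∫_0^4 (64*x^6 - 48*x^5 - 87*x^4 + 68*x^3 + 24*x^2 - 24*x + 4) dx. Term by term:
    ∫_0^4 64*x^6 dx = 1048576/7;  ∫_0^4 -48*x^5 dx = -32768;  ∫_0^4 -87*x^4 dx = -89088/5;
    ∫_0^4 68*x^3 dx = 4352;  ∫_0^4 24*x^2 dx = 512;  ∫_0^4 -24*x dx = -192;
    ∫_0^4 4 dx = 16.
  Sum: 1048576/7 − 32768 − 89088/5 + 4352 + 512 − 192 + 16 = 3636464/35.
Adding: ||u||_{H^1}^2 = 21960044/315 + 3636464/35 = 10937644/63.


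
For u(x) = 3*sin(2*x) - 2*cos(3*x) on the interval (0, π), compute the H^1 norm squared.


||u||_{H^1(0,π)}^2 = 96 + 85*π/2

u'(x) = 6*sin(3*x) + 6*cos(2*x).
Expand u² and (u')² and integrate term by term on (0, π), using: for integers n ≥ 1, ∫_0^π sin²(nx) dx = ∫_0^π cos²(nx) dx = π/2; for n ≠ n', ∫_0^π sin(nx)sin(n'x) dx = ∫_0^π cos(nx)cos(n'x) dx = 0; and by product-to-sum, ∫_0^π sin(nx)cos(n'x) dx = ½∫_0^π [sin((n+n')x) + sin((n−n')x)] dx, which is 0 when n+n' is even and 2n/(n²−n'²) when n+n' is odd (it need not vanish on (0, π)).
  u² squared terms: (-2)²·∫cos(3x)² dx = 4·π/2 = 2*π;  (3)²·∫sin(2x)² dx = 9·π/2 = 9*π/2.
  u² cross terms: 2·(-2)·(3)·∫cos(3x)·sin(2x) dx = -12·(-4/5) = 48/5.
  So ∫_0^π u² dx = 2*π + 9*π/2 + 48/5 = 48/5 + 13*π/2.
  (u')² squared terms: (6)²·∫cos(2x)² dx = 36·π/2 = 18*π;  (6)²·∫sin(3x)² dx = 36·π/2 = 18*π.
  (u')² cross terms: 2·(6)·(6)·∫cos(2x)·sin(3x) dx = 72·(6/5) = 432/5.
  So ∫_0^π (u')² dx = 18*π + 18*π + 432/5 = 432/5 + 36*π.
||u||_{H^1}^2 = (48/5 + 13*π/2) + (432/5 + 36*π) = 96 + 85*π/2.


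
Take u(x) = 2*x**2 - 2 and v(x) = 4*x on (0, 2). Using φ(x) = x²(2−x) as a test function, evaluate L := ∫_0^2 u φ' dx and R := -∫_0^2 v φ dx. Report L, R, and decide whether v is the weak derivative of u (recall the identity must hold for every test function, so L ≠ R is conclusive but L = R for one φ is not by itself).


LHS = -32/5, RHS = -32/5. Yes, v = u' weakly.

u(x) = 2*x**2 - 2, classical derivative u'(x) = 4*x.
φ(x) = x²(2−x), so φ'(x) = x*(4 - 3*x).
Note φ(0) = φ(2) = 0, so the boundary term u·φ vanishes.
LHS = ∫_0^2 u(x) φ'(x) dx = ∫_0^2 (-6*x^4 + 8*x^3 + 6*x^2 - 8*x) dx. Term by term:
  ∫_0^2 -6*x^4 dx = -192/5;  ∫_0^2 8*x^3 dx = 32;  ∫_0^2 6*x^2 dx = 16;
  ∫_0^2 -8*x dx = -16.
Sum: -192/5 + 32 + 16 − 16 = -32/5.
So LHS = -32/5.
∫_0^2 v(x) φ(x) dx = ∫_0^2 (-4*x^4 + 8*x^3) dx. Term by term:
  ∫_0^2 -4*x^4 dx = -128/5;  ∫_0^2 8*x^3 dx = 32.
Sum: -128/5 + 32 = 32/5.
So RHS = -∫_0^2 v(x) φ(x) dx = -32/5.
LHS = RHS, so the identity holds for this test φ.
Moreover u is smooth here and v(x) = u'(x) = 4*x pointwise, so the identity holds for every test function. Hence v is the weak derivative of u.


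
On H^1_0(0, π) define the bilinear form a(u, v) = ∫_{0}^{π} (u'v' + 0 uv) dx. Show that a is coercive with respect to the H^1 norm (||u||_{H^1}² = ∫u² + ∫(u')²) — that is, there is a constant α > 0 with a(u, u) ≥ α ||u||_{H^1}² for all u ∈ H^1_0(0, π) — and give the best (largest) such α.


α = 1/2

Coercivity of a(·,·) on H^1_0(0, π) means a(u, u) ≥ α ||u||_{H^1}² for every u ∈ H^1_0.
The interval has length L = π, and Poincaré/coercivity depend only on L. Here a(u, u) = ∫(u')² + (0)·∫u².
Here c = 0, so a(u,u) = ∫(u')² alone. The condition a(u,u) ≥ α||u||_{H^1}² reads (1−α)∫(u')² ≥ (α−c)∫u². Any admissible α is ≤ 1 (rapidly oscillating u have ∫u²/∫(u')² → 0), and α = 1 would force 0 ≥ (1−c)∫u², impossible since c < 1; so 1−α > 0. By the sharp Poincaré inequality on H^1_0 of an interval of length L, ∫(u')² ≥ (π/L)²∫u² with equality for the first sine mode sin(π(x−x₀)/L) (x₀ the left endpoint), so the inequality holds for all u iff (1−α)(π/L)² ≥ α − c, i.e. α ≤ ((π/L)² + c)/((π/L)² + 1) = (1 + c(L/π)²)/(1 + (L/π)²). (Direct route, valid since c ≤ 0: Poincaré gives c∫u² ≥ c(L/π)²∫(u')², so a(u,u) ≥ (1 + c(L/π)²)∫(u')², while ||u||_{H^1}² ≤ (1 + (L/π)²)∫(u')²; dividing yields the same α.) With (π/L)² = 1 and c = 0, the largest admissible constant is α = ((π/L)² + c)/((π/L)² + 1).
Simplifying, α = 1/2.


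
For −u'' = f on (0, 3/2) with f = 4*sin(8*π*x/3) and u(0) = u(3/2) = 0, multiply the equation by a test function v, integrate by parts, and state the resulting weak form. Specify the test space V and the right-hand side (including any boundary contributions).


V = H^1_0(0, 3/2) (so v(0) = v(3/2) = 0); weak form: ∫_0^3/2 u'v' dx = ∫_0^3/2 (4*sin(8*π*x/3)) v dx for all v ∈ V.

Multiply both sides by a test function v and integrate from 0 to 3/2:
  ∫_0^3/2 −u''(x) v(x) dx = ∫_0^3/2 f(x) v(x) dx.
Integrate the LHS by parts once:
  ∫_0^3/2 −u'' v dx = −[u'(x) v(x)]_0^3/2 + ∫_0^3/2 u'(x) v'(x) dx.
Thus ∫_0^3/2 u'(x) v'(x) dx = ∫_0^3/2 f(x) v(x) dx + [u'(x) v(x)]_0^3/2.
Choose V so that boundary terms are either known or forced to vanish.
u is Dirichlet: u(0) = u(3/2) = 0. Let V = H^1_0(0, 3/2); then v(0) = v(3/2) = 0, and [u' v]_0^3/2 = 0.
Weak formulation: find u (satisfying any essential BC) such that ∫_0^3/2 u'(x) v'(x) dx = ∫_0^3/2 f v dx for all v ∈ V.
Substituting f(x) = 4*sin(8*π*x/3), the right-hand side is ∫_0^3/2 (4*sin(8*π*x/3)) v dx.


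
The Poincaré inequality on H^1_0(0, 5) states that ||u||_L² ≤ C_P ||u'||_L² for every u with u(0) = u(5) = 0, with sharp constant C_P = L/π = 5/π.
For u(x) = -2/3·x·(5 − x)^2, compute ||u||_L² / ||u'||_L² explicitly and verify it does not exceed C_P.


||u||_L² / ||u'||_L² = 5*sqrt(14)/14 < C_P = 5/π.

u(x) = -2/3·x·(5 − x)^2, so u'(x) = -2*x^2 + 40*x/3 - 50/3.
u(x) = -2/3·x·(5 − x)^2 vanishes at x = 0 and x = 5, so u ∈ H^1_0(0, 5). Differentiate via the product rule and integrate the resulting polynomials term by term.
  ∫_0^5 u² dx = ∫_0^5 (4*x^6/9 - 80*x^5/9 + 200*x^4/3 - 2000*x^3/9 + 2500*x^2/9) dx. Term by term:
    ∫_0^5 4*x^6/9 dx = 312500/63;  ∫_0^5 -80*x^5/9 dx = -625000/27;  ∫_0^5 200*x^4/3 dx = 125000/3;
    ∫_0^5 -2000*x^3/9 dx = -312500/9;  ∫_0^5 2500*x^2/9 dx = 312500/27.
  Sum: 312500/63 − 625000/27 + 125000/3 − 312500/9 + 312500/27 = 62500/189.
  ∫_0^5 (u')² dx = ∫_0^5 (4*x^4 - 160*x^3/3 + 2200*x^2/9 - 4000*x/9 + 2500/9) dx. Term by term:
    ∫_0^5 4*x^4 dx = 2500;  ∫_0^5 -160*x^3/3 dx = -25000/3;  ∫_0^5 2200*x^2/9 dx = 275000/27;
    ∫_0^5 -4000*x/9 dx = -50000/9;  ∫_0^5 2500/9 dx = 12500/9.
  Sum: 2500 − 25000/3 + 275000/27 − 50000/9 + 12500/9 = 5000/27.
∫_0^5 u² dx = 62500/189, so ||u||_L² = 250*sqrt(21)/63.
∫_0^5 (u')² dx = 5000/27, so ||u'||_L² = 50*sqrt(6)/9.
Ratio ||u||_L² / ||u'||_L² = 5*sqrt(14)/14.
Sharp Poincaré constant on H^1_0(0, 5) is C_P = L/π = 5/π, achieved by sin(π/5·x).
A polynomial bump cannot attain the sharp Poincaré constant (only the first sine eigenfunction does), so the ratio is strictly less than C_P, consistent with ||u||_L² ≤ C_P ||u'||_L².


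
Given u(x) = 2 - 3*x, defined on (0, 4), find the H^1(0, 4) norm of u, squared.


||u||_{H^1}^2 = 148

The H^1 norm (squared) on an interval (0, L) is
  ||u||_{H^1}^2 = ∫_0^L u(x)^2 dx + ∫_0^L u'(x)^2 dx.
Compute u'(x) = -3.
Then u(x)^2 = 9*x**2 - 12*x + 4 and u'(x)^2 = 9.
Integrate each monomial from 0 to 4 using ∫_0^4 c·x^n dx = c·4^(n+1)/(n+1):
  ∫_0^4 u(x)^2 dx = ∫_0^4 (9*x^2 - 12*x + 4) dx. Term by term:
    ∫_0^4 9*x^2 dx = 192;  ∫_0^4 -12*x dx = -96;  ∫_0^4 4 dx = 16.
  Sum: 192 − 96 + 16 = 112.
  ∫_0^4 u'(x)^2 dx = ∫_0^4 (9) dx. Term by term:
    ∫_0^4 9 dx = 36.
Adding: ||u||_{H^1}^2 = 112 + 36 = 148.


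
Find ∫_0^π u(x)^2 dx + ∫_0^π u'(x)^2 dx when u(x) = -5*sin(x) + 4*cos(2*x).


||u||_{H^1(0,π)}^2 = 400/3 + 65*π

u'(x) = -8*sin(2*x) - 5*cos(x).
Expand u² and (u')² and integrate term by term on (0, π), using: for integers n ≥ 1, ∫_0^π sin²(nx) dx = ∫_0^π cos²(nx) dx = π/2; for n ≠ n', ∫_0^π sin(nx)sin(n'x) dx = ∫_0^π cos(nx)cos(n'x) dx = 0; and by product-to-sum, ∫_0^π sin(nx)cos(n'x) dx = ½∫_0^π [sin((n+n')x) + sin((n−n')x)] dx, which is 0 when n+n' is even and 2n/(n²−n'²) when n+n' is odd (it need not vanish on (0, π)).
  u² squared terms: (-5)²·∫sin(x)² dx = 25·π/2 = 25*π/2;  (4)²·∫cos(2x)² dx = 16·π/2 = 8*π.
  u² cross terms: 2·(-5)·(4)·∫sin(x)·cos(2x) dx = -40·(-2/3) = 80/3.
  So ∫_0^π u² dx = 25*π/2 + 8*π + 80/3 = 80/3 + 41*π/2.
  (u')² squared terms: (-8)²·∫sin(2x)² dx = 64·π/2 = 32*π;  (-5)²·∫cos(x)² dx = 25·π/2 = 25*π/2.
  (u')² cross terms: 2·(-8)·(-5)·∫sin(2x)·cos(x) dx = 80·(4/3) = 320/3.
  So ∫_0^π (u')² dx = 32*π + 25*π/2 + 320/3 = 320/3 + 89*π/2.
||u||_{H^1}^2 = (80/3 + 41*π/2) + (320/3 + 89*π/2) = 400/3 + 65*π.


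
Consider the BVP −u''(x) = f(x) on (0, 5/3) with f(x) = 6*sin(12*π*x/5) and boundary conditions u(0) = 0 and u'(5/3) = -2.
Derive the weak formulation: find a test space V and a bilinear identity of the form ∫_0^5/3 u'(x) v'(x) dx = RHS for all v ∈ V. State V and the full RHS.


V = {v ∈ H^1(0, 5/3) : v(0) = 0} (test functions vanish at x = 0 where u is specified); weak form: ∫_0^5/3 u'v' dx = ∫_0^5/3 (6*sin(12*π*x/5)) v dx − 2·v(5/3) for all v ∈ V.

Multiply both sides by a test function v and integrate from 0 to 5/3:
  ∫_0^5/3 −u''(x) v(x) dx = ∫_0^5/3 f(x) v(x) dx.
Integrate the LHS by parts once:
  ∫_0^5/3 −u'' v dx = −[u'(x) v(x)]_0^5/3 + ∫_0^5/3 u'(x) v'(x) dx.
Thus ∫_0^5/3 u'(x) v'(x) dx = ∫_0^5/3 f(x) v(x) dx + [u'(x) v(x)]_0^5/3.
Choose V so that boundary terms are either known or forced to vanish.
Mixed BC: u(0) = 0 (Dirichlet) and u'(5/3) = -2 (Neumann). Define V = {v ∈ H^1(0, 5/3) : v(0) = 0}. Then [u' v]_0^5/3 = u'(5/3)·v(5/3) − u'(0)·0 = − 2·v(5/3).
Weak formulation: find u (satisfying any essential BC) such that ∫_0^5/3 u'(x) v'(x) dx = ∫_0^5/3 f v dx − 2·v(5/3) for all v ∈ V (Dirichlet at 0 absorbed into V; Neumann datum at x = 5/3 contributes the boundary term).
Substituting f(x) = 6*sin(12*π*x/5), the right-hand side is ∫_0^5/3 (6*sin(12*π*x/5)) v dx − 2·v(5/3).


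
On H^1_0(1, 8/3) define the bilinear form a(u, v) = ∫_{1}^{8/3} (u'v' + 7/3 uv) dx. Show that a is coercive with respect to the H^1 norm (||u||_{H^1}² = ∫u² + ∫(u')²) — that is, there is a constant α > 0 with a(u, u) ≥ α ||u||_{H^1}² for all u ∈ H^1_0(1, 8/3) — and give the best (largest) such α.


α = 1

Coercivity of a(·,·) on H^1_0(1, 8/3) means a(u, u) ≥ α ||u||_{H^1}² for every u ∈ H^1_0.
The interval has length L = 5/3, and Poincaré/coercivity depend only on L. Here a(u, u) = ∫(u')² + (7/3)·∫u².
Here c = 7/3 ≥ 1, so a(u,u) = ∫(u')² + c∫u² ≥ ∫(u')² + ∫u² = ||u||_{H^1}², i.e. α = 1 works. No larger α is possible: a(u,u) ≥ α||u||_{H^1}² means (1−α)∫(u')² ≥ (α−c)∫u², and for the modes u_n = sin(nπ(x−x₀)/L) (x₀ the left endpoint) one has ∫u_n²/∫(u_n')² = (L/(nπ))² → 0, so a(u_n,u_n)/||u_n||_{H^1}² → 1. Hence the optimal constant is α = 1.
Therefore α = 1.


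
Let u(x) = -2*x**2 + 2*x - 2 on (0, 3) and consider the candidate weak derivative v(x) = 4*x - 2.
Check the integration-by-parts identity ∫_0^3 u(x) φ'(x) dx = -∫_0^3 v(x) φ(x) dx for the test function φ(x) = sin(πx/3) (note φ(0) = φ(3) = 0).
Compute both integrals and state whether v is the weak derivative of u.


LHS = 24/π, RHS = -24/π. No, v is not the weak derivative of u.

u(x) = -2*x**2 + 2*x - 2, classical derivative u'(x) = 2 - 4*x.
φ(x) = sin(πx/3), so φ'(x) = π*cos(π*x/3)/3.
Note φ(0) = φ(3) = 0, so the boundary term u·φ vanishes.
LHS = ∫_0^3 u(x) φ'(x) dx = ∫_0^3 (-2*π*x^2*cos(π*x/3)/3 + 2*π*x*cos(π*x/3)/3 - 2*π*cos(π*x/3)/3) dx. Term by term:
  ∫_0^3 -2*π*cos(π*x/3)/3 dx = 0;  ∫_0^3 -2*π*x^2*cos(π*x/3)/3 dx = 36/π;  ∫_0^3 2*π*x*cos(π*x/3)/3 dx = -12/π.
Sum: 0 + 36/π − 12/π = 24/π.
So LHS = 24/π.
∫_0^3 v(x) φ(x) dx = ∫_0^3 (4*x*sin(π*x/3) - 2*sin(π*x/3)) dx. Term by term:
  ∫_0^3 -2*sin(π*x/3) dx = -12/π;  ∫_0^3 4*x*sin(π*x/3) dx = 36/π.
Sum: -12/π + 36/π = 24/π.
So RHS = -∫_0^3 v(x) φ(x) dx = -24/π.
LHS − RHS = 48/π ≠ 0, so the identity fails.
(For a valid weak derivative the identity must hold for EVERY test function, in particular this one. The failure shows v is NOT the weak derivative of u.)
Correct weak derivative would be u'(x) = 2 - 4*x.


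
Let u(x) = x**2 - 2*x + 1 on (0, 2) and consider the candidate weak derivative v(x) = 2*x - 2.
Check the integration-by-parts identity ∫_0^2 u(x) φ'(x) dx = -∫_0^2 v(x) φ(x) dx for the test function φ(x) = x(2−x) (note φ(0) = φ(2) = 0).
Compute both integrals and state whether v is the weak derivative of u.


LHS = 0, RHS = 0. Yes, v = u' weakly.

u(x) = x**2 - 2*x + 1, classical derivative u'(x) = 2*x - 2.
φ(x) = x(2−x), so φ'(x) = 2 - 2*x.
Note φ(0) = φ(2) = 0, so the boundary term u·φ vanishes.
LHS = ∫_0^2 u(x) φ'(x) dx = ∫_0^2 (-2*x^3 + 6*x^2 - 6*x + 2) dx. Term by term:
  ∫_0^2 -2*x^3 dx = -8;  ∫_0^2 6*x^2 dx = 16;  ∫_0^2 -6*x dx = -12;
  ∫_0^2 2 dx = 4.
Sum: -8 + 16 − 12 + 4 = 0.
So LHS = 0.
∫_0^2 v(x) φ(x) dx = ∫_0^2 (-2*x^3 + 6*x^2 - 4*x) dx. Term by term:
  ∫_0^2 -2*x^3 dx = -8;  ∫_0^2 6*x^2 dx = 16;  ∫_0^2 -4*x dx = -8.
Sum: -8 + 16 − 8 = 0.
So RHS = -∫_0^2 v(x) φ(x) dx = 0.
LHS = RHS, so the identity holds for this test φ.
Moreover u is smooth here and v(x) = u'(x) = 2*x - 2 pointwise, so the identity holds for every test function. Hence v is the weak derivative of u.


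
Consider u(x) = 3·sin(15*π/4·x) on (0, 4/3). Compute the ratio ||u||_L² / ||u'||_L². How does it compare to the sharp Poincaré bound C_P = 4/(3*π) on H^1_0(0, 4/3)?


||u||_L² / ||u'||_L² = 4/(15*π) < C_P = 4/(3*π).

u(x) = 3·sin(15*π/4·x), so u'(x) = 45*π*cos(15*π*x/4)/4.
Writing u(x) = A·sin(kπx/L) with A = 3 and k = 5, use ∫_0^L sin²(kπx/L) dx = L/2 and ∫_0^L cos²(kπx/L) dx = L/2.
u² = 9·sin²(15*π/4·x) and (u')² = 2025*π^2/16·cos²(15*π/4·x), and each of sin², cos² integrates to L/2 = 2/3 over (0, 4/3).
∫_0^4/3 u² dx = 6, so ||u||_L² = sqrt(6).
∫_0^4/3 (u')² dx = 675*π^2/8, so ||u'||_L² = 15*sqrt(6)*π/4.
Ratio ||u||_L² / ||u'||_L² = 4/(15*π).
Sharp Poincaré constant on H^1_0(0, 4/3) is C_P = L/π = 4/(3*π), achieved by sin(3*π/4·x).
This is the k = 5 harmonic; the ratio L/(kπ) is strictly less than C_P = L/π, consistent with the sharp inequality ||u||_L² ≤ C_P ||u'||_L².


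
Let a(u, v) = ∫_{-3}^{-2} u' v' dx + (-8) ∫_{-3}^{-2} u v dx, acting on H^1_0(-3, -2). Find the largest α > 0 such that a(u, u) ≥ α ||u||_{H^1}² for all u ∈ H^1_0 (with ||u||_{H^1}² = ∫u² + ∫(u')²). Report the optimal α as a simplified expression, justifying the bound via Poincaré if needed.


α = (-8 + π^2)/(1 + π^2)

Coercivity of a(·,·) on H^1_0(-3, -2) means a(u, u) ≥ α ||u||_{H^1}² for every u ∈ H^1_0.
The interval has length L = 1, and Poincaré/coercivity depend only on L. Here a(u, u) = ∫(u')² + (-8)·∫u².
Here c = -8 < 0 with |c| < (π/L)² = π^2, so coercivity still holds. The condition a(u,u) ≥ α||u||_{H^1}² reads (1−α)∫(u')² ≥ (α−c)∫u². Any admissible α is ≤ 1 (rapidly oscillating u have ∫u²/∫(u')² → 0), and α = 1 would force 0 ≥ (1−c)∫u², impossible since c < 1; so 1−α > 0. By the sharp Poincaré inequality on H^1_0 of an interval of length L, ∫(u')² ≥ (π/L)²∫u² with equality for the first sine mode sin(π(x−x₀)/L) (x₀ the left endpoint), so the inequality holds for all u iff (1−α)(π/L)² ≥ α − c, i.e. α ≤ ((π/L)² + c)/((π/L)² + 1) = (1 + c(L/π)²)/(1 + (L/π)²). (Direct route, valid since c ≤ 0: Poincaré gives c∫u² ≥ c(L/π)²∫(u')², so a(u,u) ≥ (1 + c(L/π)²)∫(u')², while ||u||_{H^1}² ≤ (1 + (L/π)²)∫(u')²; dividing yields the same α.) With (π/L)² = π^2 and c = -8, the largest admissible constant is α = ((π/L)² + c)/((π/L)² + 1).
Simplifying, α = (-8 + π^2)/(1 + π^2).


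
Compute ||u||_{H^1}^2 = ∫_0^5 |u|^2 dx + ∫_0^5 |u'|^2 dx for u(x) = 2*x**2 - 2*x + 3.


||u||_{H^1}^2 = 6895/3

The H^1 norm (squared) on an interval (0, L) is
  ||u||_{H^1}^2 = ∫_0^L u(x)^2 dx + ∫_0^L u'(x)^2 dx.
Compute u'(x) = 4*x - 2.
Then u(x)^2 = 4*x**4 - 8*x**3 + 16*x**2 - 12*x + 9 and u'(x)^2 = 16*x**2 - 16*x + 4.
Integrate each monomial from 0 to 5 using ∫_0^5 c·x^n dx = c·5^(n+1)/(n+1):
  ∫_0^5 u(x)^2 dx = ∫_0^5 (4*x^4 - 8*x^3 + 16*x^2 - 12*x + 9) dx. Term by term:
    ∫_0^5 4*x^4 dx = 2500;  ∫_0^5 -8*x^3 dx = -1250;  ∫_0^5 16*x^2 dx = 2000/3;
    ∫_0^5 -12*x dx = -150;  ∫_0^5 9 dx = 45.
  Sum: 2500 − 1250 + 2000/3 − 150 + 45 = 5435/3.
  ∫_0^5 u'(x)^2 dx = ∫_0^5 (16*x^2 - 16*x + 4) dx. Term by term:
    ∫_0^5 16*x^2 dx = 2000/3;  ∫_0^5 -16*x dx = -200;  ∫_0^5 4 dx = 20.
  Sum: 2000/3 − 200 + 20 = 1460/3.
Adding: ||u||_{H^1}^2 = 5435/3 + 1460/3 = 6895/3.


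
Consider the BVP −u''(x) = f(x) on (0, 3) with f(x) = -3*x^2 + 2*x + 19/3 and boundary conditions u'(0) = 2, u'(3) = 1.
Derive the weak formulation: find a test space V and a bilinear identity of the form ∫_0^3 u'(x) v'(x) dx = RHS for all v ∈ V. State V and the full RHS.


V = H^1(0, 3) (v unrestricted at boundary; u is determined up to an additive constant); weak form: ∫_0^3 u'v' dx = ∫_0^3 (-3*x^2 + 2*x + 19/3) v dx + v(3) − 2·v(0) for all v ∈ V.

Multiply both sides by a test function v and integrate from 0 to 3:
  ∫_0^3 −u''(x) v(x) dx = ∫_0^3 f(x) v(x) dx.
Integrate the LHS by parts once:
  ∫_0^3 −u'' v dx = −[u'(x) v(x)]_0^3 + ∫_0^3 u'(x) v'(x) dx.
Thus ∫_0^3 u'(x) v'(x) dx = ∫_0^3 f(x) v(x) dx + [u'(x) v(x)]_0^3.
Choose V so that boundary terms are either known or forced to vanish.
u has inhomogeneous Neumann u'(0) = 2, u'(3) = 1. [u' v]_0^3 = (1)·v(3) − (2)·v(0) = v(3) − 2·v(0). Take V = H^1(0, 3); boundary term becomes part of RHS.
Weak formulation: find u (satisfying any essential BC) such that ∫_0^3 u'(x) v'(x) dx = ∫_0^3 f v dx + v(3) − 2·v(0) for all v ∈ V (Neumann data are natural BCs: they enter the RHS as boundary terms).
Substituting f(x) = -3*x^2 + 2*x + 19/3, the right-hand side is ∫_0^3 (-3*x^2 + 2*x + 19/3) v dx + v(3) − 2·v(0).
Compatibility check (pure Neumann): taking v ≡ 1 ∈ V gives 0 = ∫_0^3 f dx + (1) − (2), i.e. ∫_0^3 f dx must equal u'(0) − u'(3) = 1. Indeed ∫_0^3 (-3*x^2 + 2*x + 19/3) dx = 1, so the data are compatible. The solution is then unique only up to an additive constant (fix it e.g. by requiring ∫_0^3 u dx = 0).


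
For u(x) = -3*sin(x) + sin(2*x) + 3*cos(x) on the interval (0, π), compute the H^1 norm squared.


||u||_{H^1(0,π)}^2 = 16 + 41*π/2

u'(x) = -3*sin(x) - 3*cos(x) + 2*cos(2*x).
Expand u² and (u')² and integrate term by term on (0, π), using: for integers n ≥ 1, ∫_0^π sin²(nx) dx = ∫_0^π cos²(nx) dx = π/2; for n ≠ n', ∫_0^π sin(nx)sin(n'x) dx = ∫_0^π cos(nx)cos(n'x) dx = 0; and by product-to-sum, ∫_0^π sin(nx)cos(n'x) dx = ½∫_0^π [sin((n+n')x) + sin((n−n')x)] dx, which is 0 when n+n' is even and 2n/(n²−n'²) when n+n' is odd (it need not vanish on (0, π)).
  u² squared terms: (-3)²·∫sin(x)² dx = 9·π/2 = 9*π/2;  (3)²·∫cos(x)² dx = 9·π/2 = 9*π/2;  (1)²·∫sin(2x)² dx = 1·π/2 = π/2.
  u² cross terms: 2·(-3)·(3)·∫sin(x)·cos(x) dx = -18·(0) = 0;  2·(-3)·(1)·∫sin(x)·sin(2x) dx = -6·(0) = 0;  2·(3)·(1)·∫cos(x)·sin(2x) dx = 6·(4/3) = 8.
  So ∫_0^π u² dx = 9*π/2 + 9*π/2 + π/2 + 0 + 0 + 8 = 8 + 19*π/2.
  (u')² squared terms: (-3)²·∫cos(x)² dx = 9·π/2 = 9*π/2;  (-3)²·∫sin(x)² dx = 9·π/2 = 9*π/2;  (2)²·∫cos(2x)² dx = 4·π/2 = 2*π.
  (u')² cross terms: 2·(-3)·(-3)·∫cos(x)·sin(x) dx = 18·(0) = 0;  2·(-3)·(2)·∫cos(x)·cos(2x) dx = -12·(0) = 0;  2·(-3)·(2)·∫sin(x)·cos(2x) dx = -12·(-2/3) = 8.
  So ∫_0^π (u')² dx = 9*π/2 + 9*π/2 + 2*π + 0 + 0 + 8 = 8 + 11*π.
||u||_{H^1}^2 = (8 + 19*π/2) + (8 + 11*π) = 16 + 41*π/2.


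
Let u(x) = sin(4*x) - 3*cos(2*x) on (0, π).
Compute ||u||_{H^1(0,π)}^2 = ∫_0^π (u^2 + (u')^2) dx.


||u||_{H^1(0,π)}^2 = 31*π

u'(x) = 6*sin(2*x) + 4*cos(4*x).
Expand u² and (u')² and integrate term by term on (0, π), using: for integers n ≥ 1, ∫_0^π sin²(nx) dx = ∫_0^π cos²(nx) dx = π/2; for n ≠ n', ∫_0^π sin(nx)sin(n'x) dx = ∫_0^π cos(nx)cos(n'x) dx = 0; and by product-to-sum, ∫_0^π sin(nx)cos(n'x) dx = ½∫_0^π [sin((n+n')x) + sin((n−n')x)] dx, which is 0 when n+n' is even and 2n/(n²−n'²) when n+n' is odd (it need not vanish on (0, π)).
  u² squared terms: (-3)²·∫cos(2x)² dx = 9·π/2 = 9*π/2;  (1)²·∫sin(4x)² dx = 1·π/2 = π/2.
  u² cross terms: 2·(-3)·(1)·∫cos(2x)·sin(4x) dx = -6·(0) = 0.
  So ∫_0^π u² dx = 9*π/2 + π/2 + 0 = 5*π.
  (u')² squared terms: (4)²·∫cos(4x)² dx = 16·π/2 = 8*π;  (6)²·∫sin(2x)² dx = 36·π/2 = 18*π.
  (u')² cross terms: 2·(4)·(6)·∫cos(4x)·sin(2x) dx = 48·(0) = 0.
  So ∫_0^π (u')² dx = 8*π + 18*π + 0 = 26*π.
||u||_{H^1}^2 = (5*π) + (26*π) = 31*π.


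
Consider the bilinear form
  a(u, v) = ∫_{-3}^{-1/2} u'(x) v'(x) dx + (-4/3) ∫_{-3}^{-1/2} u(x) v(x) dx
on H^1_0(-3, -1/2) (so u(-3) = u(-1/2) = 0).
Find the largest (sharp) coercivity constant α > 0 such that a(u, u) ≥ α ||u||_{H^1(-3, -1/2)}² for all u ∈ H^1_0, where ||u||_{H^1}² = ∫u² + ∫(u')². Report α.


α = 4*(-25 + 3*π^2)/(3*(25 + 4*π^2))

Coercivity of a(·,·) on H^1_0(-3, -1/2) means a(u, u) ≥ α ||u||_{H^1}² for every u ∈ H^1_0.
The interval has length L = 5/2, and Poincaré/coercivity depend only on L. Here a(u, u) = ∫(u')² + (-4/3)·∫u².
Here c = -4/3 < 0 with |c| < (π/L)² = 4*π^2/25, so coercivity still holds. The condition a(u,u) ≥ α||u||_{H^1}² reads (1−α)∫(u')² ≥ (α−c)∫u². Any admissible α is ≤ 1 (rapidly oscillating u have ∫u²/∫(u')² → 0), and α = 1 would force 0 ≥ (1−c)∫u², impossible since c < 1; so 1−α > 0. By the sharp Poincaré inequality on H^1_0 of an interval of length L, ∫(u')² ≥ (π/L)²∫u² with equality for the first sine mode sin(π(x−x₀)/L) (x₀ the left endpoint), so the inequality holds for all u iff (1−α)(π/L)² ≥ α − c, i.e. α ≤ ((π/L)² + c)/((π/L)² + 1) = (1 + c(L/π)²)/(1 + (L/π)²). (Direct route, valid since c ≤ 0: Poincaré gives c∫u² ≥ c(L/π)²∫(u')², so a(u,u) ≥ (1 + c(L/π)²)∫(u')², while ||u||_{H^1}² ≤ (1 + (L/π)²)∫(u')²; dividing yields the same α.) With (π/L)² = 4*π^2/25 and c = -4/3, the largest admissible constant is α = ((π/L)² + c)/((π/L)² + 1).
Simplifying, α = 4*(-25 + 3*π^2)/(3*(25 + 4*π^2)).


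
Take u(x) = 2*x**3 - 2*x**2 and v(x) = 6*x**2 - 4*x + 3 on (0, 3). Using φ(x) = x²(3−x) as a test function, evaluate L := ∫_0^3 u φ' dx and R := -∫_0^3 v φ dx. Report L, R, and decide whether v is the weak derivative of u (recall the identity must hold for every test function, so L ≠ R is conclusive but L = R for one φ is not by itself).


LHS = -486/5, RHS = -2349/20. No, v is not the weak derivative of u.

u(x) = 2*x**3 - 2*x**2, classical derivative u'(x) = 6*x**2 - 4*x.
φ(x) = x²(3−x), so φ'(x) = 3*x*(2 - x).
Note φ(0) = φ(3) = 0, so the boundary term u·φ vanishes.
LHS = ∫_0^3 u(x) φ'(x) dx = ∫_0^3 (-6*x^5 + 18*x^4 - 12*x^3) dx. Term by term:
  ∫_0^3 -6*x^5 dx = -729;  ∫_0^3 18*x^4 dx = 4374/5;  ∫_0^3 -12*x^3 dx = -243.
Sum: -729 + 4374/5 − 243 = -486/5.
So LHS = -486/5.
∫_0^3 v(x) φ(x) dx = ∫_0^3 (-6*x^5 + 22*x^4 - 15*x^3 + 9*x^2) dx. Term by term:
  ∫_0^3 -6*x^5 dx = -729;  ∫_0^3 22*x^4 dx = 5346/5;  ∫_0^3 -15*x^3 dx = -1215/4;
  ∫_0^3 9*x^2 dx = 81.
Sum: -729 + 5346/5 − 1215/4 + 81 = 2349/20.
So RHS = -∫_0^3 v(x) φ(x) dx = -2349/20.
LHS − RHS = 81/4 ≠ 0, so the identity fails.
(For a valid weak derivative the identity must hold for EVERY test function, in particular this one. The failure shows v is NOT the weak derivative of u.)
Correct weak derivative would be u'(x) = 6*x**2 - 4*x.


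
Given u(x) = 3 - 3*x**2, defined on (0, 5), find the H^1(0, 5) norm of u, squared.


||u||_{H^1}^2 = 6420

The H^1 norm (squared) on an interval (0, L) is
  ||u||_{H^1}^2 = ∫_0^L u(x)^2 dx + ∫_0^L u'(x)^2 dx.
Compute u'(x) = -6*x.
Then u(x)^2 = 9*x**4 - 18*x**2 + 9 and u'(x)^2 = 36*x**2.
Integrate each monomial from 0 to 5 using ∫_0^5 c·x^n dx = c·5^(n+1)/(n+1):
  ∫_0^5 u(x)^2 dx = ∫_0^5 (9*x^4 - 18*x^2 + 9) dx. Term by term:
    ∫_0^5 9*x^4 dx = 5625;  ∫_0^5 -18*x^2 dx = -750;  ∫_0^5 9 dx = 45.
  Sum: 5625 − 750 + 45 = 4920.
  ∫_0^5 u'(x)^2 dx = ∫_0^5 (36*x^2) dx. Term by term:
    ∫_0^5 36*x^2 dx = 1500.
Adding: ||u||_{H^1}^2 = 4920 + 1500 = 6420.


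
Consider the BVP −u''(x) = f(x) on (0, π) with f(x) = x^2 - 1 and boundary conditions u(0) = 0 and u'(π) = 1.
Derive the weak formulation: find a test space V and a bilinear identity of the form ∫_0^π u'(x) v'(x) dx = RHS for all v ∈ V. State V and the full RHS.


V = {v ∈ H^1(0, π) : v(0) = 0} (test functions vanish at x = 0 where u is specified); weak form: ∫_0^π u'v' dx = ∫_0^π (x^2 - 1) v dx + v(π) for all v ∈ V.

Multiply both sides by a test function v and integrate from 0 to π:
  ∫_0^π −u''(x) v(x) dx = ∫_0^π f(x) v(x) dx.
Integrate the LHS by parts once:
  ∫_0^π −u'' v dx = −[u'(x) v(x)]_0^π + ∫_0^π u'(x) v'(x) dx.
Thus ∫_0^π u'(x) v'(x) dx = ∫_0^π f(x) v(x) dx + [u'(x) v(x)]_0^π.
Choose V so that boundary terms are either known or forced to vanish.
Mixed BC: u(0) = 0 (Dirichlet) and u'(π) = 1 (Neumann). Define V = {v ∈ H^1(0, π) : v(0) = 0}. Then [u' v]_0^π = u'(π)·v(π) − u'(0)·0 = v(π).
Weak formulation: find u (satisfying any essential BC) such that ∫_0^π u'(x) v'(x) dx = ∫_0^π f v dx + v(π) for all v ∈ V (Dirichlet at 0 absorbed into V; Neumann datum at x = π contributes the boundary term).
Substituting f(x) = x^2 - 1, the right-hand side is ∫_0^π (x^2 - 1) v dx + v(π).


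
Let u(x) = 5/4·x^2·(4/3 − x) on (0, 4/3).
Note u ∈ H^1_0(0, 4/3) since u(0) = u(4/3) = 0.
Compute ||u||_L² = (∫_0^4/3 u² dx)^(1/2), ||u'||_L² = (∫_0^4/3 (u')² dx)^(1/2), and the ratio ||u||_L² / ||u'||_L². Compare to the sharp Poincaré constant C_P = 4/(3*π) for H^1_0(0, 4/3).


||u||_L² / ||u'||_L² = 2*sqrt(14)/21 < C_P = 4/(3*π).

u(x) = 5/4·x^2·(4/3 − x), so u'(x) = 5*x*(8 - 9*x)/12.
u(x) = 5/4·x^2·(4/3 − x) vanishes at x = 0 and x = 4/3, so u ∈ H^1_0(0, 4/3). Differentiate via the product rule and integrate the resulting polynomials term by term.
  ∫_0^4/3 u² dx = ∫_0^4/3 (25*x^6/16 - 25*x^5/6 + 25*x^4/9) dx. Term by term:
    ∫_0^4/3 25*x^6/16 dx = 25600/15309;  ∫_0^4/3 -25*x^5/6 dx = -25600/6561;  ∫_0^4/3 25*x^4/9 dx = 5120/2187.
  Sum: 25600/15309 − 25600/6561 + 5120/2187 = 5120/45927.
  ∫_0^4/3 (u')² dx = ∫_0^4/3 (225*x^4/16 - 25*x^3 + 100*x^2/9) dx. Term by term:
    ∫_0^4/3 225*x^4/16 dx = 320/27;  ∫_0^4/3 -25*x^3 dx = -1600/81;  ∫_0^4/3 100*x^2/9 dx = 6400/729.
  Sum: 320/27 − 1600/81 + 6400/729 = 640/729.
∫_0^4/3 u² dx = 5120/45927, so ||u||_L² = 32*sqrt(35)/567.
∫_0^4/3 (u')² dx = 640/729, so ||u'||_L² = 8*sqrt(10)/27.
Ratio ||u||_L² / ||u'||_L² = 2*sqrt(14)/21.
Sharp Poincaré constant on H^1_0(0, 4/3) is C_P = L/π = 4/(3*π), achieved by sin(3*π/4·x).
A polynomial bump cannot attain the sharp Poincaré constant (only the first sine eigenfunction does), so the ratio is strictly less than C_P, consistent with ||u||_L² ≤ C_P ||u'||_L².


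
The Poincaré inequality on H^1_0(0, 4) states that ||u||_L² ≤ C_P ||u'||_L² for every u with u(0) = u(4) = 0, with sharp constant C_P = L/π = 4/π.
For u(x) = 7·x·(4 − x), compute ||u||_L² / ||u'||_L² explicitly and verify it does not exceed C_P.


||u||_L² / ||u'||_L² = 2*sqrt(10)/5 < C_P = 4/π.

u(x) = 7·x·(4 − x), so u'(x) = 28 - 14*x.
u(x) = 7·x·(4 − x) vanishes at x = 0 and x = 4, so u ∈ H^1_0(0, 4). Differentiate via the product rule and integrate the resulting polynomials term by term.
  ∫_0^4 u² dx = ∫_0^4 (49*x^4 - 392*x^3 + 784*x^2) dx. Term by term:
    ∫_0^4 49*x^4 dx = 50176/5;  ∫_0^4 -392*x^3 dx = -25088;  ∫_0^4 784*x^2 dx = 50176/3.
  Sum: 50176/5 − 25088 + 50176/3 = 25088/15.
  ∫_0^4 (u')² dx = ∫_0^4 (196*x^2 - 784*x + 784) dx. Term by term:
    ∫_0^4 196*x^2 dx = 12544/3;  ∫_0^4 -784*x dx = -6272;  ∫_0^4 784 dx = 3136.
  Sum: 12544/3 − 6272 + 3136 = 3136/3.
∫_0^4 u² dx = 25088/15, so ||u||_L² = 112*sqrt(30)/15.
∫_0^4 (u')² dx = 3136/3, so ||u'||_L² = 56*sqrt(3)/3.
Ratio ||u||_L² / ||u'||_L² = 2*sqrt(10)/5.
Sharp Poincaré constant on H^1_0(0, 4) is C_P = L/π = 4/π, achieved by sin(π/4·x).
A polynomial bump cannot attain the sharp Poincaré constant (only the first sine eigenfunction does), so the ratio is strictly less than C_P, consistent with ||u||_L² ≤ C_P ||u'||_L².


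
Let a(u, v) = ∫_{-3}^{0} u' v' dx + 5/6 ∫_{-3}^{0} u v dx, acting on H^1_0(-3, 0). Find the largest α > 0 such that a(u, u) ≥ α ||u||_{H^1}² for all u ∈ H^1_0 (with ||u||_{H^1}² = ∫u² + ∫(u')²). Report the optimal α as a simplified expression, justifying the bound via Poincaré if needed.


α = (15/2 + π^2)/(9 + π^2)

Coercivity of a(·,·) on H^1_0(-3, 0) means a(u, u) ≥ α ||u||_{H^1}² for every u ∈ H^1_0.
The interval has length L = 3, and Poincaré/coercivity depend only on L. Here a(u, u) = ∫(u')² + (5/6)·∫u².
Here 0 < c = 5/6 < 1. The condition a(u,u) ≥ α||u||_{H^1}² reads (1−α)∫(u')² ≥ (α−c)∫u². Any admissible α is ≤ 1 (rapidly oscillating u have ∫u²/∫(u')² → 0), and α = 1 would force 0 ≥ (1−c)∫u², impossible since c < 1; so 1−α > 0. By the sharp Poincaré inequality on H^1_0 of an interval of length L, ∫(u')² ≥ (π/L)²∫u² with equality for the first sine mode sin(π(x−x₀)/L) (x₀ the left endpoint), so the inequality holds for all u iff (1−α)(π/L)² ≥ α − c, i.e. α ≤ ((π/L)² + c)/((π/L)² + 1) = (1 + c(L/π)²)/(1 + (L/π)²). With (π/L)² = π^2/9 and c = 5/6, the largest admissible constant is α = ((π/L)² + c)/((π/L)² + 1).
Simplifying, α = (15/2 + π^2)/(9 + π^2).


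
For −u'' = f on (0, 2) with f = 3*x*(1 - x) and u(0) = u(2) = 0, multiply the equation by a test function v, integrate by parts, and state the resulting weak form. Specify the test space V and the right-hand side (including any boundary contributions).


V = H^1_0(0, 2) (so v(0) = v(2) = 0); weak form: ∫_0^2 u'v' dx = ∫_0^2 (3*x*(1 - x)) v dx for all v ∈ V.

Multiply both sides by a test function v and integrate from 0 to 2:
  ∫_0^2 −u''(x) v(x) dx = ∫_0^2 f(x) v(x) dx.
Integrate the LHS by parts once:
  ∫_0^2 −u'' v dx = −[u'(x) v(x)]_0^2 + ∫_0^2 u'(x) v'(x) dx.
Thus ∫_0^2 u'(x) v'(x) dx = ∫_0^2 f(x) v(x) dx + [u'(x) v(x)]_0^2.
Choose V so that boundary terms are either known or forced to vanish.
u is Dirichlet: u(0) = u(2) = 0. Let V = H^1_0(0, 2); then v(0) = v(2) = 0, and [u' v]_0^2 = 0.
Weak formulation: find u (satisfying any essential BC) such that ∫_0^2 u'(x) v'(x) dx = ∫_0^2 f v dx for all v ∈ V.
Substituting f(x) = 3*x*(1 - x), the right-hand side is ∫_0^2 (3*x*(1 - x)) v dx.
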